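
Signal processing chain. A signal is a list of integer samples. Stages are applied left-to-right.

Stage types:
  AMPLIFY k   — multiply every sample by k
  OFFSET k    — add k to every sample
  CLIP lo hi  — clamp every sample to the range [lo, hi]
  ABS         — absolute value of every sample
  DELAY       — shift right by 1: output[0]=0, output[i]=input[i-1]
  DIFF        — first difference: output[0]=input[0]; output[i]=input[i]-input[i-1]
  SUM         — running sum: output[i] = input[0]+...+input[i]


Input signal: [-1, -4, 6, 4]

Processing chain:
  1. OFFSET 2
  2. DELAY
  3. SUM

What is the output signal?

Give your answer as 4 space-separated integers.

Input: [-1, -4, 6, 4]
Stage 1 (OFFSET 2): -1+2=1, -4+2=-2, 6+2=8, 4+2=6 -> [1, -2, 8, 6]
Stage 2 (DELAY): [0, 1, -2, 8] = [0, 1, -2, 8] -> [0, 1, -2, 8]
Stage 3 (SUM): sum[0..0]=0, sum[0..1]=1, sum[0..2]=-1, sum[0..3]=7 -> [0, 1, -1, 7]

Answer: 0 1 -1 7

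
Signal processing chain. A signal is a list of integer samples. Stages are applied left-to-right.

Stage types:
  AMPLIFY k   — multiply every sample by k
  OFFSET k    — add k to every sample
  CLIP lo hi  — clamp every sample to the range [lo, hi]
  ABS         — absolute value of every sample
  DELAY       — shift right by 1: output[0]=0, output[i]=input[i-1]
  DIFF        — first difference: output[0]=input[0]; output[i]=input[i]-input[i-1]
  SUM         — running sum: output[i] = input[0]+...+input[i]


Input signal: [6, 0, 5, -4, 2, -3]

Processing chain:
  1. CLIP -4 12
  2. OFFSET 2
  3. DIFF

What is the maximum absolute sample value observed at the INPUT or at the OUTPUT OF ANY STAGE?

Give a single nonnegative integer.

Input: [6, 0, 5, -4, 2, -3] (max |s|=6)
Stage 1 (CLIP -4 12): clip(6,-4,12)=6, clip(0,-4,12)=0, clip(5,-4,12)=5, clip(-4,-4,12)=-4, clip(2,-4,12)=2, clip(-3,-4,12)=-3 -> [6, 0, 5, -4, 2, -3] (max |s|=6)
Stage 2 (OFFSET 2): 6+2=8, 0+2=2, 5+2=7, -4+2=-2, 2+2=4, -3+2=-1 -> [8, 2, 7, -2, 4, -1] (max |s|=8)
Stage 3 (DIFF): s[0]=8, 2-8=-6, 7-2=5, -2-7=-9, 4--2=6, -1-4=-5 -> [8, -6, 5, -9, 6, -5] (max |s|=9)
Overall max amplitude: 9

Answer: 9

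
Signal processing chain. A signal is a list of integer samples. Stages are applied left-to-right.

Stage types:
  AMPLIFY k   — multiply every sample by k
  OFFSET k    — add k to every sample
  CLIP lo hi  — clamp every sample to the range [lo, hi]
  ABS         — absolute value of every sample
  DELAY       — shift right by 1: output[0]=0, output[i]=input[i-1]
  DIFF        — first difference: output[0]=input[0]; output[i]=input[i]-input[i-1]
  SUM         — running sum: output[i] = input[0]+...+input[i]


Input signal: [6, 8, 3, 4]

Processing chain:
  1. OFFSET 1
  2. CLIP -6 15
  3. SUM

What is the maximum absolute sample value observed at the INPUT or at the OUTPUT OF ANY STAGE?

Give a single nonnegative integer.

Answer: 25

Derivation:
Input: [6, 8, 3, 4] (max |s|=8)
Stage 1 (OFFSET 1): 6+1=7, 8+1=9, 3+1=4, 4+1=5 -> [7, 9, 4, 5] (max |s|=9)
Stage 2 (CLIP -6 15): clip(7,-6,15)=7, clip(9,-6,15)=9, clip(4,-6,15)=4, clip(5,-6,15)=5 -> [7, 9, 4, 5] (max |s|=9)
Stage 3 (SUM): sum[0..0]=7, sum[0..1]=16, sum[0..2]=20, sum[0..3]=25 -> [7, 16, 20, 25] (max |s|=25)
Overall max amplitude: 25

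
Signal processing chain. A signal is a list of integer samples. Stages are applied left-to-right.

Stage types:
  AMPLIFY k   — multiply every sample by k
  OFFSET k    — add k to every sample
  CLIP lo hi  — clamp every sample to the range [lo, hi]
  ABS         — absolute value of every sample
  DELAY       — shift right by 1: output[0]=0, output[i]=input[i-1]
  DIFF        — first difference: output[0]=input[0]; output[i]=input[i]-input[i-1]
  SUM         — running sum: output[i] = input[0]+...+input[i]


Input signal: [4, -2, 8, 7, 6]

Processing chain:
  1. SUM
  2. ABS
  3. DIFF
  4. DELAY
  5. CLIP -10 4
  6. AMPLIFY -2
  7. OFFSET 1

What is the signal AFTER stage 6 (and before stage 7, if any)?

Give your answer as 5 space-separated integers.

Input: [4, -2, 8, 7, 6]
Stage 1 (SUM): sum[0..0]=4, sum[0..1]=2, sum[0..2]=10, sum[0..3]=17, sum[0..4]=23 -> [4, 2, 10, 17, 23]
Stage 2 (ABS): |4|=4, |2|=2, |10|=10, |17|=17, |23|=23 -> [4, 2, 10, 17, 23]
Stage 3 (DIFF): s[0]=4, 2-4=-2, 10-2=8, 17-10=7, 23-17=6 -> [4, -2, 8, 7, 6]
Stage 4 (DELAY): [0, 4, -2, 8, 7] = [0, 4, -2, 8, 7] -> [0, 4, -2, 8, 7]
Stage 5 (CLIP -10 4): clip(0,-10,4)=0, clip(4,-10,4)=4, clip(-2,-10,4)=-2, clip(8,-10,4)=4, clip(7,-10,4)=4 -> [0, 4, -2, 4, 4]
Stage 6 (AMPLIFY -2): 0*-2=0, 4*-2=-8, -2*-2=4, 4*-2=-8, 4*-2=-8 -> [0, -8, 4, -8, -8]

Answer: 0 -8 4 -8 -8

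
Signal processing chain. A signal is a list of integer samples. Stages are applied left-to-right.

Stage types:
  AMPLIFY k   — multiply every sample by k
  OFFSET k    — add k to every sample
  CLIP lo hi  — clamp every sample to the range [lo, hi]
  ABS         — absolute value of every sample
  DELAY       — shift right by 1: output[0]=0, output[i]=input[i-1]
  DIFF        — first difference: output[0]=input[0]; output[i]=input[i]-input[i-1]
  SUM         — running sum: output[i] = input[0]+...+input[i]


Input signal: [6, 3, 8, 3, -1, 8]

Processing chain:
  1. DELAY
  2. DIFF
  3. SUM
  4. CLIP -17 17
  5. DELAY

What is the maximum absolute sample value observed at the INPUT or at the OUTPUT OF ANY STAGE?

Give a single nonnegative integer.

Answer: 8

Derivation:
Input: [6, 3, 8, 3, -1, 8] (max |s|=8)
Stage 1 (DELAY): [0, 6, 3, 8, 3, -1] = [0, 6, 3, 8, 3, -1] -> [0, 6, 3, 8, 3, -1] (max |s|=8)
Stage 2 (DIFF): s[0]=0, 6-0=6, 3-6=-3, 8-3=5, 3-8=-5, -1-3=-4 -> [0, 6, -3, 5, -5, -4] (max |s|=6)
Stage 3 (SUM): sum[0..0]=0, sum[0..1]=6, sum[0..2]=3, sum[0..3]=8, sum[0..4]=3, sum[0..5]=-1 -> [0, 6, 3, 8, 3, -1] (max |s|=8)
Stage 4 (CLIP -17 17): clip(0,-17,17)=0, clip(6,-17,17)=6, clip(3,-17,17)=3, clip(8,-17,17)=8, clip(3,-17,17)=3, clip(-1,-17,17)=-1 -> [0, 6, 3, 8, 3, -1] (max |s|=8)
Stage 5 (DELAY): [0, 0, 6, 3, 8, 3] = [0, 0, 6, 3, 8, 3] -> [0, 0, 6, 3, 8, 3] (max |s|=8)
Overall max amplitude: 8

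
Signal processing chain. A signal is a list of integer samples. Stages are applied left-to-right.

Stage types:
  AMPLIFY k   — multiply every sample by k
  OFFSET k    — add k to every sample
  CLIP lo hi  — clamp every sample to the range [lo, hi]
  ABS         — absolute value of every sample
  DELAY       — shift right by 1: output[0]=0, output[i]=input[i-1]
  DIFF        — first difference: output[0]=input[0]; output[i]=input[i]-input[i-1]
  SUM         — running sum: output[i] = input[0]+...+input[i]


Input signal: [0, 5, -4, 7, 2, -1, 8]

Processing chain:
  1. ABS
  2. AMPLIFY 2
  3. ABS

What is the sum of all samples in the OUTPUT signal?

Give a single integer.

Input: [0, 5, -4, 7, 2, -1, 8]
Stage 1 (ABS): |0|=0, |5|=5, |-4|=4, |7|=7, |2|=2, |-1|=1, |8|=8 -> [0, 5, 4, 7, 2, 1, 8]
Stage 2 (AMPLIFY 2): 0*2=0, 5*2=10, 4*2=8, 7*2=14, 2*2=4, 1*2=2, 8*2=16 -> [0, 10, 8, 14, 4, 2, 16]
Stage 3 (ABS): |0|=0, |10|=10, |8|=8, |14|=14, |4|=4, |2|=2, |16|=16 -> [0, 10, 8, 14, 4, 2, 16]
Output sum: 54

Answer: 54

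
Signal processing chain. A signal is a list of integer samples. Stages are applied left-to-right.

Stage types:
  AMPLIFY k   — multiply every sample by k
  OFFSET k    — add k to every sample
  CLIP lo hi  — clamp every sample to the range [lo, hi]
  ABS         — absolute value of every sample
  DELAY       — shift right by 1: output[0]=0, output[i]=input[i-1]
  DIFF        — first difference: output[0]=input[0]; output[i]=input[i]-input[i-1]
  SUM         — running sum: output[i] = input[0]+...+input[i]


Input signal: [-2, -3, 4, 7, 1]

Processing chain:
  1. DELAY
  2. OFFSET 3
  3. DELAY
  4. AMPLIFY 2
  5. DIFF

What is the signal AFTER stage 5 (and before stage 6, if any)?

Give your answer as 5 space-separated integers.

Answer: 0 6 -4 -2 14

Derivation:
Input: [-2, -3, 4, 7, 1]
Stage 1 (DELAY): [0, -2, -3, 4, 7] = [0, -2, -3, 4, 7] -> [0, -2, -3, 4, 7]
Stage 2 (OFFSET 3): 0+3=3, -2+3=1, -3+3=0, 4+3=7, 7+3=10 -> [3, 1, 0, 7, 10]
Stage 3 (DELAY): [0, 3, 1, 0, 7] = [0, 3, 1, 0, 7] -> [0, 3, 1, 0, 7]
Stage 4 (AMPLIFY 2): 0*2=0, 3*2=6, 1*2=2, 0*2=0, 7*2=14 -> [0, 6, 2, 0, 14]
Stage 5 (DIFF): s[0]=0, 6-0=6, 2-6=-4, 0-2=-2, 14-0=14 -> [0, 6, -4, -2, 14]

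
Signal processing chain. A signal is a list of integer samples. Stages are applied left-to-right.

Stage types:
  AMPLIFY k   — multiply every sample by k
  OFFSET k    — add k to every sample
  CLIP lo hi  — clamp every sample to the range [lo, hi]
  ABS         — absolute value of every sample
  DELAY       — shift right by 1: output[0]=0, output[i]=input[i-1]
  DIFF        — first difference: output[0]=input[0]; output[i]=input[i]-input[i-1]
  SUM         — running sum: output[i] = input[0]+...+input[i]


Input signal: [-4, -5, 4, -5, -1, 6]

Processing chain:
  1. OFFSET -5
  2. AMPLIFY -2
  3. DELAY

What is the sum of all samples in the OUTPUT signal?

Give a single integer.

Input: [-4, -5, 4, -5, -1, 6]
Stage 1 (OFFSET -5): -4+-5=-9, -5+-5=-10, 4+-5=-1, -5+-5=-10, -1+-5=-6, 6+-5=1 -> [-9, -10, -1, -10, -6, 1]
Stage 2 (AMPLIFY -2): -9*-2=18, -10*-2=20, -1*-2=2, -10*-2=20, -6*-2=12, 1*-2=-2 -> [18, 20, 2, 20, 12, -2]
Stage 3 (DELAY): [0, 18, 20, 2, 20, 12] = [0, 18, 20, 2, 20, 12] -> [0, 18, 20, 2, 20, 12]
Output sum: 72

Answer: 72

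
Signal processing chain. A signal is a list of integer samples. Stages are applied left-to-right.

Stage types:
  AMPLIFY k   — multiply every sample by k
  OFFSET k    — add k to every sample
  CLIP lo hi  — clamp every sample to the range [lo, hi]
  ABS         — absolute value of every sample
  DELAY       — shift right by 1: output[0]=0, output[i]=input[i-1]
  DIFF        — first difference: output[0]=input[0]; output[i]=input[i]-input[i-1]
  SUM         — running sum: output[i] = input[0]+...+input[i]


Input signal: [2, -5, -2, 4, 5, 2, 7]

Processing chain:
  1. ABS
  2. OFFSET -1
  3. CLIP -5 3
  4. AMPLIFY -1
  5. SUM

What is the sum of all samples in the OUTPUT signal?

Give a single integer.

Answer: -56

Derivation:
Input: [2, -5, -2, 4, 5, 2, 7]
Stage 1 (ABS): |2|=2, |-5|=5, |-2|=2, |4|=4, |5|=5, |2|=2, |7|=7 -> [2, 5, 2, 4, 5, 2, 7]
Stage 2 (OFFSET -1): 2+-1=1, 5+-1=4, 2+-1=1, 4+-1=3, 5+-1=4, 2+-1=1, 7+-1=6 -> [1, 4, 1, 3, 4, 1, 6]
Stage 3 (CLIP -5 3): clip(1,-5,3)=1, clip(4,-5,3)=3, clip(1,-5,3)=1, clip(3,-5,3)=3, clip(4,-5,3)=3, clip(1,-5,3)=1, clip(6,-5,3)=3 -> [1, 3, 1, 3, 3, 1, 3]
Stage 4 (AMPLIFY -1): 1*-1=-1, 3*-1=-3, 1*-1=-1, 3*-1=-3, 3*-1=-3, 1*-1=-1, 3*-1=-3 -> [-1, -3, -1, -3, -3, -1, -3]
Stage 5 (SUM): sum[0..0]=-1, sum[0..1]=-4, sum[0..2]=-5, sum[0..3]=-8, sum[0..4]=-11, sum[0..5]=-12, sum[0..6]=-15 -> [-1, -4, -5, -8, -11, -12, -15]
Output sum: -56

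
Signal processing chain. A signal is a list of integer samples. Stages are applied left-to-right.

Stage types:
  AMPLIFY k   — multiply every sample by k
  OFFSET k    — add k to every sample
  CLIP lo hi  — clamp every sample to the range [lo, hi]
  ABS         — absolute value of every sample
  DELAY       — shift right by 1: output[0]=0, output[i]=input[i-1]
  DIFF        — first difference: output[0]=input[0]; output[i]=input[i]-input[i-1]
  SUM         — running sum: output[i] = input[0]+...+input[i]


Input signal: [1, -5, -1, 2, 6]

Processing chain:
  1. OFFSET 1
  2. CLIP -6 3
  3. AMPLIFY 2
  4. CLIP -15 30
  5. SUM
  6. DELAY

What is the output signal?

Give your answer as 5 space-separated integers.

Answer: 0 4 -4 -4 2

Derivation:
Input: [1, -5, -1, 2, 6]
Stage 1 (OFFSET 1): 1+1=2, -5+1=-4, -1+1=0, 2+1=3, 6+1=7 -> [2, -4, 0, 3, 7]
Stage 2 (CLIP -6 3): clip(2,-6,3)=2, clip(-4,-6,3)=-4, clip(0,-6,3)=0, clip(3,-6,3)=3, clip(7,-6,3)=3 -> [2, -4, 0, 3, 3]
Stage 3 (AMPLIFY 2): 2*2=4, -4*2=-8, 0*2=0, 3*2=6, 3*2=6 -> [4, -8, 0, 6, 6]
Stage 4 (CLIP -15 30): clip(4,-15,30)=4, clip(-8,-15,30)=-8, clip(0,-15,30)=0, clip(6,-15,30)=6, clip(6,-15,30)=6 -> [4, -8, 0, 6, 6]
Stage 5 (SUM): sum[0..0]=4, sum[0..1]=-4, sum[0..2]=-4, sum[0..3]=2, sum[0..4]=8 -> [4, -4, -4, 2, 8]
Stage 6 (DELAY): [0, 4, -4, -4, 2] = [0, 4, -4, -4, 2] -> [0, 4, -4, -4, 2]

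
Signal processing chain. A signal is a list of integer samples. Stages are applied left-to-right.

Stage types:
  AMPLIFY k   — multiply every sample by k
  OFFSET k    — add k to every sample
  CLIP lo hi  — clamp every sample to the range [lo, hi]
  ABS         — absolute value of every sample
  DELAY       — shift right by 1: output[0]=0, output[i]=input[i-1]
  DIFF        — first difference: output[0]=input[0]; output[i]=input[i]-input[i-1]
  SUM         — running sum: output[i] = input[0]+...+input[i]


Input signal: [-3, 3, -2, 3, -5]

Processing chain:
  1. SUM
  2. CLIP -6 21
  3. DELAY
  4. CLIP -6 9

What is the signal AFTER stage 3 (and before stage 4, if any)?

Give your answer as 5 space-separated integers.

Input: [-3, 3, -2, 3, -5]
Stage 1 (SUM): sum[0..0]=-3, sum[0..1]=0, sum[0..2]=-2, sum[0..3]=1, sum[0..4]=-4 -> [-3, 0, -2, 1, -4]
Stage 2 (CLIP -6 21): clip(-3,-6,21)=-3, clip(0,-6,21)=0, clip(-2,-6,21)=-2, clip(1,-6,21)=1, clip(-4,-6,21)=-4 -> [-3, 0, -2, 1, -4]
Stage 3 (DELAY): [0, -3, 0, -2, 1] = [0, -3, 0, -2, 1] -> [0, -3, 0, -2, 1]

Answer: 0 -3 0 -2 1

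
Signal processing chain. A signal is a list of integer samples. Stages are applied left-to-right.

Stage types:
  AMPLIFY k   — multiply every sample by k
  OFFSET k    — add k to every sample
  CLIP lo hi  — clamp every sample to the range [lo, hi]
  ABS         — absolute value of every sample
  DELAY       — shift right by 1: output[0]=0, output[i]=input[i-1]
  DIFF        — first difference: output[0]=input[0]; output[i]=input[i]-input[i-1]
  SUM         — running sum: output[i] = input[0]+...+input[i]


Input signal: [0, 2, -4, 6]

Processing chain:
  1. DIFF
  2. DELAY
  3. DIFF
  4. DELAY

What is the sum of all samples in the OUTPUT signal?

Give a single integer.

Answer: 2

Derivation:
Input: [0, 2, -4, 6]
Stage 1 (DIFF): s[0]=0, 2-0=2, -4-2=-6, 6--4=10 -> [0, 2, -6, 10]
Stage 2 (DELAY): [0, 0, 2, -6] = [0, 0, 2, -6] -> [0, 0, 2, -6]
Stage 3 (DIFF): s[0]=0, 0-0=0, 2-0=2, -6-2=-8 -> [0, 0, 2, -8]
Stage 4 (DELAY): [0, 0, 0, 2] = [0, 0, 0, 2] -> [0, 0, 0, 2]
Output sum: 2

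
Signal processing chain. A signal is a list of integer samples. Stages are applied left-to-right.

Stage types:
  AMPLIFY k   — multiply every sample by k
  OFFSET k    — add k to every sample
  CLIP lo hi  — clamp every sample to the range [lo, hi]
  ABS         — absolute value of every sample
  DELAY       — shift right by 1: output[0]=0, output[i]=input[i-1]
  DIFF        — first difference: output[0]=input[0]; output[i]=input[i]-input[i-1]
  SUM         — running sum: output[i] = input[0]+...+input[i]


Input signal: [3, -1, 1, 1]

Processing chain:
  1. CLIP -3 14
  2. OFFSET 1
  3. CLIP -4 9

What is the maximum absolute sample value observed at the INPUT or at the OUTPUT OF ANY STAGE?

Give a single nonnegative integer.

Input: [3, -1, 1, 1] (max |s|=3)
Stage 1 (CLIP -3 14): clip(3,-3,14)=3, clip(-1,-3,14)=-1, clip(1,-3,14)=1, clip(1,-3,14)=1 -> [3, -1, 1, 1] (max |s|=3)
Stage 2 (OFFSET 1): 3+1=4, -1+1=0, 1+1=2, 1+1=2 -> [4, 0, 2, 2] (max |s|=4)
Stage 3 (CLIP -4 9): clip(4,-4,9)=4, clip(0,-4,9)=0, clip(2,-4,9)=2, clip(2,-4,9)=2 -> [4, 0, 2, 2] (max |s|=4)
Overall max amplitude: 4

Answer: 4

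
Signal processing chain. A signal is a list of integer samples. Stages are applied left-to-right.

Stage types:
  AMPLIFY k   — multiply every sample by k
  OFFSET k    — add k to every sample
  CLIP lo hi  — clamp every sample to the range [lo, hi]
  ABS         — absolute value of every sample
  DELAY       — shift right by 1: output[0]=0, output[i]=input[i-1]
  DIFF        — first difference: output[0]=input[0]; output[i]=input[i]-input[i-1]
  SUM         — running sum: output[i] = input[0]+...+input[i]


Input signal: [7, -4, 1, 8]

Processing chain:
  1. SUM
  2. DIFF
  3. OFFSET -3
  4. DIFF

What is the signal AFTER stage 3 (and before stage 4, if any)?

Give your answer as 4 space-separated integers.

Input: [7, -4, 1, 8]
Stage 1 (SUM): sum[0..0]=7, sum[0..1]=3, sum[0..2]=4, sum[0..3]=12 -> [7, 3, 4, 12]
Stage 2 (DIFF): s[0]=7, 3-7=-4, 4-3=1, 12-4=8 -> [7, -4, 1, 8]
Stage 3 (OFFSET -3): 7+-3=4, -4+-3=-7, 1+-3=-2, 8+-3=5 -> [4, -7, -2, 5]

Answer: 4 -7 -2 5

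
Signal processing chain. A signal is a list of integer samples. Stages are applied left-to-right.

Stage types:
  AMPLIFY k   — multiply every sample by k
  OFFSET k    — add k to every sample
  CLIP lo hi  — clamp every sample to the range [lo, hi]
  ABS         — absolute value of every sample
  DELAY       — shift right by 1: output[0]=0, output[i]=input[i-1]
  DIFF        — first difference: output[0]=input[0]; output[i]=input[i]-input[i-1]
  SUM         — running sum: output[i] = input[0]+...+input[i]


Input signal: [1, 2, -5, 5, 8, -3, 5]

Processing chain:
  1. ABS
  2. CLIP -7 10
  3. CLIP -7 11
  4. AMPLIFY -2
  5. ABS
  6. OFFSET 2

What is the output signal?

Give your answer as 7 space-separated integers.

Answer: 4 6 12 12 18 8 12

Derivation:
Input: [1, 2, -5, 5, 8, -3, 5]
Stage 1 (ABS): |1|=1, |2|=2, |-5|=5, |5|=5, |8|=8, |-3|=3, |5|=5 -> [1, 2, 5, 5, 8, 3, 5]
Stage 2 (CLIP -7 10): clip(1,-7,10)=1, clip(2,-7,10)=2, clip(5,-7,10)=5, clip(5,-7,10)=5, clip(8,-7,10)=8, clip(3,-7,10)=3, clip(5,-7,10)=5 -> [1, 2, 5, 5, 8, 3, 5]
Stage 3 (CLIP -7 11): clip(1,-7,11)=1, clip(2,-7,11)=2, clip(5,-7,11)=5, clip(5,-7,11)=5, clip(8,-7,11)=8, clip(3,-7,11)=3, clip(5,-7,11)=5 -> [1, 2, 5, 5, 8, 3, 5]
Stage 4 (AMPLIFY -2): 1*-2=-2, 2*-2=-4, 5*-2=-10, 5*-2=-10, 8*-2=-16, 3*-2=-6, 5*-2=-10 -> [-2, -4, -10, -10, -16, -6, -10]
Stage 5 (ABS): |-2|=2, |-4|=4, |-10|=10, |-10|=10, |-16|=16, |-6|=6, |-10|=10 -> [2, 4, 10, 10, 16, 6, 10]
Stage 6 (OFFSET 2): 2+2=4, 4+2=6, 10+2=12, 10+2=12, 16+2=18, 6+2=8, 10+2=12 -> [4, 6, 12, 12, 18, 8, 12]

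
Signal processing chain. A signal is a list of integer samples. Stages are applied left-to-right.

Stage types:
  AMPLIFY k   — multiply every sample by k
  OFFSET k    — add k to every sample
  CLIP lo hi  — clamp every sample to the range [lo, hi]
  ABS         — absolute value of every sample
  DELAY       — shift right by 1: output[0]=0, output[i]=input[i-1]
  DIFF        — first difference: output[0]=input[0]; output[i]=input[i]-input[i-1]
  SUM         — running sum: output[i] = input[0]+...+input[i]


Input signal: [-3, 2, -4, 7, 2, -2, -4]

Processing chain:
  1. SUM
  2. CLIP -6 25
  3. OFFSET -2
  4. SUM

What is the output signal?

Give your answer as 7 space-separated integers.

Input: [-3, 2, -4, 7, 2, -2, -4]
Stage 1 (SUM): sum[0..0]=-3, sum[0..1]=-1, sum[0..2]=-5, sum[0..3]=2, sum[0..4]=4, sum[0..5]=2, sum[0..6]=-2 -> [-3, -1, -5, 2, 4, 2, -2]
Stage 2 (CLIP -6 25): clip(-3,-6,25)=-3, clip(-1,-6,25)=-1, clip(-5,-6,25)=-5, clip(2,-6,25)=2, clip(4,-6,25)=4, clip(2,-6,25)=2, clip(-2,-6,25)=-2 -> [-3, -1, -5, 2, 4, 2, -2]
Stage 3 (OFFSET -2): -3+-2=-5, -1+-2=-3, -5+-2=-7, 2+-2=0, 4+-2=2, 2+-2=0, -2+-2=-4 -> [-5, -3, -7, 0, 2, 0, -4]
Stage 4 (SUM): sum[0..0]=-5, sum[0..1]=-8, sum[0..2]=-15, sum[0..3]=-15, sum[0..4]=-13, sum[0..5]=-13, sum[0..6]=-17 -> [-5, -8, -15, -15, -13, -13, -17]

Answer: -5 -8 -15 -15 -13 -13 -17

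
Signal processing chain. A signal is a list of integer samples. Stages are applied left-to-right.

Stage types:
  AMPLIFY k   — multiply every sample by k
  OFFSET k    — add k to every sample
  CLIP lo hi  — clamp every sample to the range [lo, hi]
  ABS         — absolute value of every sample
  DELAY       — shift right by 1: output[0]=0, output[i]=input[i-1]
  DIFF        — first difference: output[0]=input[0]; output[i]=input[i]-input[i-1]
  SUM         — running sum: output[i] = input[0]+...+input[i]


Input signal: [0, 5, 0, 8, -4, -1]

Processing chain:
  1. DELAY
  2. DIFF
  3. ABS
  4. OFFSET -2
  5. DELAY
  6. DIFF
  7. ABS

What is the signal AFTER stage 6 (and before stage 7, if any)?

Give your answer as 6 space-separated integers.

Answer: 0 -2 0 5 0 3

Derivation:
Input: [0, 5, 0, 8, -4, -1]
Stage 1 (DELAY): [0, 0, 5, 0, 8, -4] = [0, 0, 5, 0, 8, -4] -> [0, 0, 5, 0, 8, -4]
Stage 2 (DIFF): s[0]=0, 0-0=0, 5-0=5, 0-5=-5, 8-0=8, -4-8=-12 -> [0, 0, 5, -5, 8, -12]
Stage 3 (ABS): |0|=0, |0|=0, |5|=5, |-5|=5, |8|=8, |-12|=12 -> [0, 0, 5, 5, 8, 12]
Stage 4 (OFFSET -2): 0+-2=-2, 0+-2=-2, 5+-2=3, 5+-2=3, 8+-2=6, 12+-2=10 -> [-2, -2, 3, 3, 6, 10]
Stage 5 (DELAY): [0, -2, -2, 3, 3, 6] = [0, -2, -2, 3, 3, 6] -> [0, -2, -2, 3, 3, 6]
Stage 6 (DIFF): s[0]=0, -2-0=-2, -2--2=0, 3--2=5, 3-3=0, 6-3=3 -> [0, -2, 0, 5, 0, 3]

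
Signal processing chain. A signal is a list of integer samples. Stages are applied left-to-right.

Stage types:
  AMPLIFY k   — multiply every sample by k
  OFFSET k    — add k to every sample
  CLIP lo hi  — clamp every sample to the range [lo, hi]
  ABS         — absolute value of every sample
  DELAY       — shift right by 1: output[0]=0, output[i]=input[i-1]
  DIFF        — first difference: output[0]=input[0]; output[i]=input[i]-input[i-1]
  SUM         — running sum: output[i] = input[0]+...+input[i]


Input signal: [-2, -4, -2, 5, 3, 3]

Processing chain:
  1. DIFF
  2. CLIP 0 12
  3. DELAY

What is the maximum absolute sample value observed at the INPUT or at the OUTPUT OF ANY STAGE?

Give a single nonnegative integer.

Answer: 7

Derivation:
Input: [-2, -4, -2, 5, 3, 3] (max |s|=5)
Stage 1 (DIFF): s[0]=-2, -4--2=-2, -2--4=2, 5--2=7, 3-5=-2, 3-3=0 -> [-2, -2, 2, 7, -2, 0] (max |s|=7)
Stage 2 (CLIP 0 12): clip(-2,0,12)=0, clip(-2,0,12)=0, clip(2,0,12)=2, clip(7,0,12)=7, clip(-2,0,12)=0, clip(0,0,12)=0 -> [0, 0, 2, 7, 0, 0] (max |s|=7)
Stage 3 (DELAY): [0, 0, 0, 2, 7, 0] = [0, 0, 0, 2, 7, 0] -> [0, 0, 0, 2, 7, 0] (max |s|=7)
Overall max amplitude: 7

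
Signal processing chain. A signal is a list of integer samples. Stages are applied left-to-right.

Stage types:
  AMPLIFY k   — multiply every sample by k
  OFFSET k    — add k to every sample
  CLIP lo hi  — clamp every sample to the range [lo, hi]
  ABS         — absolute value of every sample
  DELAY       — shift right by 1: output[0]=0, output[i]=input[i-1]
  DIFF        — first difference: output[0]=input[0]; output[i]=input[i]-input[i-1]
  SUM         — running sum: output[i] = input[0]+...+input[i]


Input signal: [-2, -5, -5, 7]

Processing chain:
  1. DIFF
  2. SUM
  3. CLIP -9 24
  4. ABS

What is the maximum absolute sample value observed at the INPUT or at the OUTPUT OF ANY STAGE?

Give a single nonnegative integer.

Answer: 12

Derivation:
Input: [-2, -5, -5, 7] (max |s|=7)
Stage 1 (DIFF): s[0]=-2, -5--2=-3, -5--5=0, 7--5=12 -> [-2, -3, 0, 12] (max |s|=12)
Stage 2 (SUM): sum[0..0]=-2, sum[0..1]=-5, sum[0..2]=-5, sum[0..3]=7 -> [-2, -5, -5, 7] (max |s|=7)
Stage 3 (CLIP -9 24): clip(-2,-9,24)=-2, clip(-5,-9,24)=-5, clip(-5,-9,24)=-5, clip(7,-9,24)=7 -> [-2, -5, -5, 7] (max |s|=7)
Stage 4 (ABS): |-2|=2, |-5|=5, |-5|=5, |7|=7 -> [2, 5, 5, 7] (max |s|=7)
Overall max amplitude: 12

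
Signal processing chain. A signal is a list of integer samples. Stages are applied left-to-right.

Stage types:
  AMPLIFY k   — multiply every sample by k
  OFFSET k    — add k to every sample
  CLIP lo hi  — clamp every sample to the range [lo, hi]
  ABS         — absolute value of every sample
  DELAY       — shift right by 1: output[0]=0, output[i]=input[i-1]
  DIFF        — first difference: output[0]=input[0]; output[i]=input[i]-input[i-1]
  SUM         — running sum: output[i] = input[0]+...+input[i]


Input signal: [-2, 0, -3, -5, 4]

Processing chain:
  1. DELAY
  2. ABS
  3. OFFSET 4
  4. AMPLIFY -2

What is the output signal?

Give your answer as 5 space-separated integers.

Input: [-2, 0, -3, -5, 4]
Stage 1 (DELAY): [0, -2, 0, -3, -5] = [0, -2, 0, -3, -5] -> [0, -2, 0, -3, -5]
Stage 2 (ABS): |0|=0, |-2|=2, |0|=0, |-3|=3, |-5|=5 -> [0, 2, 0, 3, 5]
Stage 3 (OFFSET 4): 0+4=4, 2+4=6, 0+4=4, 3+4=7, 5+4=9 -> [4, 6, 4, 7, 9]
Stage 4 (AMPLIFY -2): 4*-2=-8, 6*-2=-12, 4*-2=-8, 7*-2=-14, 9*-2=-18 -> [-8, -12, -8, -14, -18]

Answer: -8 -12 -8 -14 -18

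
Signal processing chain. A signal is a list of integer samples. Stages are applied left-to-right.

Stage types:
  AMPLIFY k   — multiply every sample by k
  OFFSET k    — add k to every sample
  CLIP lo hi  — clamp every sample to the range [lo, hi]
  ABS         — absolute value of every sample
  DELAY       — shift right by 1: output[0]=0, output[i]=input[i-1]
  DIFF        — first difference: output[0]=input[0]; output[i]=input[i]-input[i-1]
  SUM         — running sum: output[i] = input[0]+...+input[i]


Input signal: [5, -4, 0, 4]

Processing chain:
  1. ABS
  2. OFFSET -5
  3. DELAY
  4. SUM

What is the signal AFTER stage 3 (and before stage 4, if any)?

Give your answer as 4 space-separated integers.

Input: [5, -4, 0, 4]
Stage 1 (ABS): |5|=5, |-4|=4, |0|=0, |4|=4 -> [5, 4, 0, 4]
Stage 2 (OFFSET -5): 5+-5=0, 4+-5=-1, 0+-5=-5, 4+-5=-1 -> [0, -1, -5, -1]
Stage 3 (DELAY): [0, 0, -1, -5] = [0, 0, -1, -5] -> [0, 0, -1, -5]

Answer: 0 0 -1 -5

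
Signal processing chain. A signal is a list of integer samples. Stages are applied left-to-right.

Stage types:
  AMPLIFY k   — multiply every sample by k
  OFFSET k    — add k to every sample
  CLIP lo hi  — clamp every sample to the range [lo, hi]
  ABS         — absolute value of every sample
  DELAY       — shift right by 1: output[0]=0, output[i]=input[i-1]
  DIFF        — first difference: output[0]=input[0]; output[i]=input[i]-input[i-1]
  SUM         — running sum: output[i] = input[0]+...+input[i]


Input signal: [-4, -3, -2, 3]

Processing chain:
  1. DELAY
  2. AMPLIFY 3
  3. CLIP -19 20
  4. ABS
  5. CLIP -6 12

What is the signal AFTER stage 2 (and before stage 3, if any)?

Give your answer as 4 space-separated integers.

Input: [-4, -3, -2, 3]
Stage 1 (DELAY): [0, -4, -3, -2] = [0, -4, -3, -2] -> [0, -4, -3, -2]
Stage 2 (AMPLIFY 3): 0*3=0, -4*3=-12, -3*3=-9, -2*3=-6 -> [0, -12, -9, -6]

Answer: 0 -12 -9 -6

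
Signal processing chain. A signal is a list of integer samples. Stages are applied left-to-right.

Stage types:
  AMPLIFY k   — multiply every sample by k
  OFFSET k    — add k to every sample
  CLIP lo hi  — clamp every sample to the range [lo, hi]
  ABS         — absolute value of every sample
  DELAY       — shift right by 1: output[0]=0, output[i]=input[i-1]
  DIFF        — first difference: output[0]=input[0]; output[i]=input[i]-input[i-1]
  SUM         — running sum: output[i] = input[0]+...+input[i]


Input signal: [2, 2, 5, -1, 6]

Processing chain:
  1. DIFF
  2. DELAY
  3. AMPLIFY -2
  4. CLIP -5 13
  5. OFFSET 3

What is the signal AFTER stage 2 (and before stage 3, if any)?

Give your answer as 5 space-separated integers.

Input: [2, 2, 5, -1, 6]
Stage 1 (DIFF): s[0]=2, 2-2=0, 5-2=3, -1-5=-6, 6--1=7 -> [2, 0, 3, -6, 7]
Stage 2 (DELAY): [0, 2, 0, 3, -6] = [0, 2, 0, 3, -6] -> [0, 2, 0, 3, -6]

Answer: 0 2 0 3 -6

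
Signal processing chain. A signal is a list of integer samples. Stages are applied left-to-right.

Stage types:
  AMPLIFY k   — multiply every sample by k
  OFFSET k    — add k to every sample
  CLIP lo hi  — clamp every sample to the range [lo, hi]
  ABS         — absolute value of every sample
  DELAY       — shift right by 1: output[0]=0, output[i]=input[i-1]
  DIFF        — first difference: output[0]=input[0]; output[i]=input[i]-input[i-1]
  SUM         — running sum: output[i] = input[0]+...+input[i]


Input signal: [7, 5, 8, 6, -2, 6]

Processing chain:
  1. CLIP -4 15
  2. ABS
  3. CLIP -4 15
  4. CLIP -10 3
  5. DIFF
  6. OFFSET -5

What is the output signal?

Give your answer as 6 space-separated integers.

Input: [7, 5, 8, 6, -2, 6]
Stage 1 (CLIP -4 15): clip(7,-4,15)=7, clip(5,-4,15)=5, clip(8,-4,15)=8, clip(6,-4,15)=6, clip(-2,-4,15)=-2, clip(6,-4,15)=6 -> [7, 5, 8, 6, -2, 6]
Stage 2 (ABS): |7|=7, |5|=5, |8|=8, |6|=6, |-2|=2, |6|=6 -> [7, 5, 8, 6, 2, 6]
Stage 3 (CLIP -4 15): clip(7,-4,15)=7, clip(5,-4,15)=5, clip(8,-4,15)=8, clip(6,-4,15)=6, clip(2,-4,15)=2, clip(6,-4,15)=6 -> [7, 5, 8, 6, 2, 6]
Stage 4 (CLIP -10 3): clip(7,-10,3)=3, clip(5,-10,3)=3, clip(8,-10,3)=3, clip(6,-10,3)=3, clip(2,-10,3)=2, clip(6,-10,3)=3 -> [3, 3, 3, 3, 2, 3]
Stage 5 (DIFF): s[0]=3, 3-3=0, 3-3=0, 3-3=0, 2-3=-1, 3-2=1 -> [3, 0, 0, 0, -1, 1]
Stage 6 (OFFSET -5): 3+-5=-2, 0+-5=-5, 0+-5=-5, 0+-5=-5, -1+-5=-6, 1+-5=-4 -> [-2, -5, -5, -5, -6, -4]

Answer: -2 -5 -5 -5 -6 -4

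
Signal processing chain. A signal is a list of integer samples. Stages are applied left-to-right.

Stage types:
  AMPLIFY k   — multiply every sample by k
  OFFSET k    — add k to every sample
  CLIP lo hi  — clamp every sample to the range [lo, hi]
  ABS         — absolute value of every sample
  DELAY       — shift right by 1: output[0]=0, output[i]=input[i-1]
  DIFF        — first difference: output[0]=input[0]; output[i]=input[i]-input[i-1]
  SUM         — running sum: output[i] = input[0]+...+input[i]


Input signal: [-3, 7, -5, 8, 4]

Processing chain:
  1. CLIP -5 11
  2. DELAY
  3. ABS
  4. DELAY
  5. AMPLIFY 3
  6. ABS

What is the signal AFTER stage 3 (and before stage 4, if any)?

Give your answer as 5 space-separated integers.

Input: [-3, 7, -5, 8, 4]
Stage 1 (CLIP -5 11): clip(-3,-5,11)=-3, clip(7,-5,11)=7, clip(-5,-5,11)=-5, clip(8,-5,11)=8, clip(4,-5,11)=4 -> [-3, 7, -5, 8, 4]
Stage 2 (DELAY): [0, -3, 7, -5, 8] = [0, -3, 7, -5, 8] -> [0, -3, 7, -5, 8]
Stage 3 (ABS): |0|=0, |-3|=3, |7|=7, |-5|=5, |8|=8 -> [0, 3, 7, 5, 8]

Answer: 0 3 7 5 8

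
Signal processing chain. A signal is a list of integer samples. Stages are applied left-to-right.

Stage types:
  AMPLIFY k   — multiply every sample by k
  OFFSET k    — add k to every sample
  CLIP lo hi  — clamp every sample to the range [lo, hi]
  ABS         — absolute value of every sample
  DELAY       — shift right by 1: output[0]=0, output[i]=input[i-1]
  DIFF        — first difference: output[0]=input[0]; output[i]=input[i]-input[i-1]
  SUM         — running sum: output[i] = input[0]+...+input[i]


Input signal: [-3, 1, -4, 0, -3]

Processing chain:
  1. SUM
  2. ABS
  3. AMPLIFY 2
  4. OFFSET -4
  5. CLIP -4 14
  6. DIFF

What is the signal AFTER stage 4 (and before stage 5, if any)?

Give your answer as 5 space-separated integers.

Answer: 2 0 8 8 14

Derivation:
Input: [-3, 1, -4, 0, -3]
Stage 1 (SUM): sum[0..0]=-3, sum[0..1]=-2, sum[0..2]=-6, sum[0..3]=-6, sum[0..4]=-9 -> [-3, -2, -6, -6, -9]
Stage 2 (ABS): |-3|=3, |-2|=2, |-6|=6, |-6|=6, |-9|=9 -> [3, 2, 6, 6, 9]
Stage 3 (AMPLIFY 2): 3*2=6, 2*2=4, 6*2=12, 6*2=12, 9*2=18 -> [6, 4, 12, 12, 18]
Stage 4 (OFFSET -4): 6+-4=2, 4+-4=0, 12+-4=8, 12+-4=8, 18+-4=14 -> [2, 0, 8, 8, 14]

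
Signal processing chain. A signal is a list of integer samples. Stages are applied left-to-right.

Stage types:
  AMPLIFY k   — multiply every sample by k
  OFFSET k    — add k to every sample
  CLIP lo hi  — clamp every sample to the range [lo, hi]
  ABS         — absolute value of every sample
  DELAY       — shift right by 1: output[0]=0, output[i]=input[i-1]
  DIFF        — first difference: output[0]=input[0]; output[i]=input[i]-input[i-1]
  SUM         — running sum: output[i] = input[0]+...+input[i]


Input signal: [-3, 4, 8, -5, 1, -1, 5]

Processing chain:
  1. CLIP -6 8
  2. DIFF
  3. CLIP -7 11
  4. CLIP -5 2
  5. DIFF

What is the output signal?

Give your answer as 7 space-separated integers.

Input: [-3, 4, 8, -5, 1, -1, 5]
Stage 1 (CLIP -6 8): clip(-3,-6,8)=-3, clip(4,-6,8)=4, clip(8,-6,8)=8, clip(-5,-6,8)=-5, clip(1,-6,8)=1, clip(-1,-6,8)=-1, clip(5,-6,8)=5 -> [-3, 4, 8, -5, 1, -1, 5]
Stage 2 (DIFF): s[0]=-3, 4--3=7, 8-4=4, -5-8=-13, 1--5=6, -1-1=-2, 5--1=6 -> [-3, 7, 4, -13, 6, -2, 6]
Stage 3 (CLIP -7 11): clip(-3,-7,11)=-3, clip(7,-7,11)=7, clip(4,-7,11)=4, clip(-13,-7,11)=-7, clip(6,-7,11)=6, clip(-2,-7,11)=-2, clip(6,-7,11)=6 -> [-3, 7, 4, -7, 6, -2, 6]
Stage 4 (CLIP -5 2): clip(-3,-5,2)=-3, clip(7,-5,2)=2, clip(4,-5,2)=2, clip(-7,-5,2)=-5, clip(6,-5,2)=2, clip(-2,-5,2)=-2, clip(6,-5,2)=2 -> [-3, 2, 2, -5, 2, -2, 2]
Stage 5 (DIFF): s[0]=-3, 2--3=5, 2-2=0, -5-2=-7, 2--5=7, -2-2=-4, 2--2=4 -> [-3, 5, 0, -7, 7, -4, 4]

Answer: -3 5 0 -7 7 -4 4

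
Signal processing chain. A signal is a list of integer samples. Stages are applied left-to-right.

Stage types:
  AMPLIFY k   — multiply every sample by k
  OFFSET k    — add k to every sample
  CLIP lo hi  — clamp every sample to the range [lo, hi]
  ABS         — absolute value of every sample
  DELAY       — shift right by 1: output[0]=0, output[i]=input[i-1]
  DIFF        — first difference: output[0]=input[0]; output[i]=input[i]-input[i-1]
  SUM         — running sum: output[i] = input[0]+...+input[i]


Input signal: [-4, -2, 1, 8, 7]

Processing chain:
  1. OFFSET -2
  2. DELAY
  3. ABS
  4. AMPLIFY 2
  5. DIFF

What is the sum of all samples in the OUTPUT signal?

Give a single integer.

Input: [-4, -2, 1, 8, 7]
Stage 1 (OFFSET -2): -4+-2=-6, -2+-2=-4, 1+-2=-1, 8+-2=6, 7+-2=5 -> [-6, -4, -1, 6, 5]
Stage 2 (DELAY): [0, -6, -4, -1, 6] = [0, -6, -4, -1, 6] -> [0, -6, -4, -1, 6]
Stage 3 (ABS): |0|=0, |-6|=6, |-4|=4, |-1|=1, |6|=6 -> [0, 6, 4, 1, 6]
Stage 4 (AMPLIFY 2): 0*2=0, 6*2=12, 4*2=8, 1*2=2, 6*2=12 -> [0, 12, 8, 2, 12]
Stage 5 (DIFF): s[0]=0, 12-0=12, 8-12=-4, 2-8=-6, 12-2=10 -> [0, 12, -4, -6, 10]
Output sum: 12

Answer: 12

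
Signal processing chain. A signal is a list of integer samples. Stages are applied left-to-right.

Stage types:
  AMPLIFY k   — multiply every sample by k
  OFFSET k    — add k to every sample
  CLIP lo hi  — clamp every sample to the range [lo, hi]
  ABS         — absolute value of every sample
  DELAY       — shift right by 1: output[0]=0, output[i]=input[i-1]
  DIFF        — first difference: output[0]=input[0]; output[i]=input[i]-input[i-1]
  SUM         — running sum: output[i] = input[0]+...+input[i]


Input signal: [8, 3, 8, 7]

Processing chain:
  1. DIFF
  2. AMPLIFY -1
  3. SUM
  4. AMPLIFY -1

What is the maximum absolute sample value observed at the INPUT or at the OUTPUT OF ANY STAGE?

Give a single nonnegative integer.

Input: [8, 3, 8, 7] (max |s|=8)
Stage 1 (DIFF): s[0]=8, 3-8=-5, 8-3=5, 7-8=-1 -> [8, -5, 5, -1] (max |s|=8)
Stage 2 (AMPLIFY -1): 8*-1=-8, -5*-1=5, 5*-1=-5, -1*-1=1 -> [-8, 5, -5, 1] (max |s|=8)
Stage 3 (SUM): sum[0..0]=-8, sum[0..1]=-3, sum[0..2]=-8, sum[0..3]=-7 -> [-8, -3, -8, -7] (max |s|=8)
Stage 4 (AMPLIFY -1): -8*-1=8, -3*-1=3, -8*-1=8, -7*-1=7 -> [8, 3, 8, 7] (max |s|=8)
Overall max amplitude: 8

Answer: 8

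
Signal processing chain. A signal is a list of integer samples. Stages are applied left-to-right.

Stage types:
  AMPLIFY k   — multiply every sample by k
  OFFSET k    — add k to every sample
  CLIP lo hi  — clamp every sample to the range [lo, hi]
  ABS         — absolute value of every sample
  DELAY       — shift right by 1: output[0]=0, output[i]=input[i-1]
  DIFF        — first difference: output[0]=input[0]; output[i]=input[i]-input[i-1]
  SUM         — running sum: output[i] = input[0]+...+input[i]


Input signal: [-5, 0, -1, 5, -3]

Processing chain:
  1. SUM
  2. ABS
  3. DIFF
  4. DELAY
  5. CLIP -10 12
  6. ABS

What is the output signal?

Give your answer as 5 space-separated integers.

Answer: 0 5 0 1 5

Derivation:
Input: [-5, 0, -1, 5, -3]
Stage 1 (SUM): sum[0..0]=-5, sum[0..1]=-5, sum[0..2]=-6, sum[0..3]=-1, sum[0..4]=-4 -> [-5, -5, -6, -1, -4]
Stage 2 (ABS): |-5|=5, |-5|=5, |-6|=6, |-1|=1, |-4|=4 -> [5, 5, 6, 1, 4]
Stage 3 (DIFF): s[0]=5, 5-5=0, 6-5=1, 1-6=-5, 4-1=3 -> [5, 0, 1, -5, 3]
Stage 4 (DELAY): [0, 5, 0, 1, -5] = [0, 5, 0, 1, -5] -> [0, 5, 0, 1, -5]
Stage 5 (CLIP -10 12): clip(0,-10,12)=0, clip(5,-10,12)=5, clip(0,-10,12)=0, clip(1,-10,12)=1, clip(-5,-10,12)=-5 -> [0, 5, 0, 1, -5]
Stage 6 (ABS): |0|=0, |5|=5, |0|=0, |1|=1, |-5|=5 -> [0, 5, 0, 1, 5]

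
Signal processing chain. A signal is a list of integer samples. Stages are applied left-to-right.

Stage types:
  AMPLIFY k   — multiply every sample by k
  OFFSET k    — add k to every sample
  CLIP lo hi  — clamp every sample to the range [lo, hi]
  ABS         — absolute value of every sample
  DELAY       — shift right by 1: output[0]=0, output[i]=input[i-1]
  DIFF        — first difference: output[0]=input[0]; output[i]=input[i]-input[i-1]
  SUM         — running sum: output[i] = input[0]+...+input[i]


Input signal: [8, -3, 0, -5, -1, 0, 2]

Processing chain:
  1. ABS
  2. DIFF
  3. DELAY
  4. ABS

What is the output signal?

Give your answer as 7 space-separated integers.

Input: [8, -3, 0, -5, -1, 0, 2]
Stage 1 (ABS): |8|=8, |-3|=3, |0|=0, |-5|=5, |-1|=1, |0|=0, |2|=2 -> [8, 3, 0, 5, 1, 0, 2]
Stage 2 (DIFF): s[0]=8, 3-8=-5, 0-3=-3, 5-0=5, 1-5=-4, 0-1=-1, 2-0=2 -> [8, -5, -3, 5, -4, -1, 2]
Stage 3 (DELAY): [0, 8, -5, -3, 5, -4, -1] = [0, 8, -5, -3, 5, -4, -1] -> [0, 8, -5, -3, 5, -4, -1]
Stage 4 (ABS): |0|=0, |8|=8, |-5|=5, |-3|=3, |5|=5, |-4|=4, |-1|=1 -> [0, 8, 5, 3, 5, 4, 1]

Answer: 0 8 5 3 5 4 1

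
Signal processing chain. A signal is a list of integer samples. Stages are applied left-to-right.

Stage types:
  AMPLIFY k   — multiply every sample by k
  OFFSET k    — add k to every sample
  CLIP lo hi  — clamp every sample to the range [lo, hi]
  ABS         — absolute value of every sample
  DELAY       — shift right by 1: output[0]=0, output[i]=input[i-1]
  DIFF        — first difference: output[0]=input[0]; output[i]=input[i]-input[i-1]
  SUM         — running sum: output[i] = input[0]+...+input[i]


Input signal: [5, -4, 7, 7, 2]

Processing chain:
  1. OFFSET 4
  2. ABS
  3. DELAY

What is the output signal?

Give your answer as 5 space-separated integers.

Input: [5, -4, 7, 7, 2]
Stage 1 (OFFSET 4): 5+4=9, -4+4=0, 7+4=11, 7+4=11, 2+4=6 -> [9, 0, 11, 11, 6]
Stage 2 (ABS): |9|=9, |0|=0, |11|=11, |11|=11, |6|=6 -> [9, 0, 11, 11, 6]
Stage 3 (DELAY): [0, 9, 0, 11, 11] = [0, 9, 0, 11, 11] -> [0, 9, 0, 11, 11]

Answer: 0 9 0 11 11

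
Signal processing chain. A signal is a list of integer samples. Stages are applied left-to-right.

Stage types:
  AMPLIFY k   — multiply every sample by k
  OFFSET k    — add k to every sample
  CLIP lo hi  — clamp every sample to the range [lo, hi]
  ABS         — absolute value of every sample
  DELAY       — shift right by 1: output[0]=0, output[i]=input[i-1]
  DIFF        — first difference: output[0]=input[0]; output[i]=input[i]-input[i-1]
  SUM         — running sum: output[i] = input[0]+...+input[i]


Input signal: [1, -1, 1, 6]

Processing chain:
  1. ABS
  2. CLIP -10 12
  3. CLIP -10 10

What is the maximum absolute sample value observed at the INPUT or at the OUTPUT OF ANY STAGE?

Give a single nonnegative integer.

Answer: 6

Derivation:
Input: [1, -1, 1, 6] (max |s|=6)
Stage 1 (ABS): |1|=1, |-1|=1, |1|=1, |6|=6 -> [1, 1, 1, 6] (max |s|=6)
Stage 2 (CLIP -10 12): clip(1,-10,12)=1, clip(1,-10,12)=1, clip(1,-10,12)=1, clip(6,-10,12)=6 -> [1, 1, 1, 6] (max |s|=6)
Stage 3 (CLIP -10 10): clip(1,-10,10)=1, clip(1,-10,10)=1, clip(1,-10,10)=1, clip(6,-10,10)=6 -> [1, 1, 1, 6] (max |s|=6)
Overall max amplitude: 6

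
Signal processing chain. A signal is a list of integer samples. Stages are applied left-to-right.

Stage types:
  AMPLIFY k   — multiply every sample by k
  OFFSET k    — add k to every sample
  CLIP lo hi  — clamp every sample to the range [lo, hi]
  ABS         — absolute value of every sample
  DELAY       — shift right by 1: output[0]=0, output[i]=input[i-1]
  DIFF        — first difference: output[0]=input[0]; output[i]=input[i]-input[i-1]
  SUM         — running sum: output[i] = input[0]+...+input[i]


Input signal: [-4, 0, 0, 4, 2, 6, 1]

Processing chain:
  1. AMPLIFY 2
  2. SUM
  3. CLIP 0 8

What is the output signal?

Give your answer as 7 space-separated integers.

Input: [-4, 0, 0, 4, 2, 6, 1]
Stage 1 (AMPLIFY 2): -4*2=-8, 0*2=0, 0*2=0, 4*2=8, 2*2=4, 6*2=12, 1*2=2 -> [-8, 0, 0, 8, 4, 12, 2]
Stage 2 (SUM): sum[0..0]=-8, sum[0..1]=-8, sum[0..2]=-8, sum[0..3]=0, sum[0..4]=4, sum[0..5]=16, sum[0..6]=18 -> [-8, -8, -8, 0, 4, 16, 18]
Stage 3 (CLIP 0 8): clip(-8,0,8)=0, clip(-8,0,8)=0, clip(-8,0,8)=0, clip(0,0,8)=0, clip(4,0,8)=4, clip(16,0,8)=8, clip(18,0,8)=8 -> [0, 0, 0, 0, 4, 8, 8]

Answer: 0 0 0 0 4 8 8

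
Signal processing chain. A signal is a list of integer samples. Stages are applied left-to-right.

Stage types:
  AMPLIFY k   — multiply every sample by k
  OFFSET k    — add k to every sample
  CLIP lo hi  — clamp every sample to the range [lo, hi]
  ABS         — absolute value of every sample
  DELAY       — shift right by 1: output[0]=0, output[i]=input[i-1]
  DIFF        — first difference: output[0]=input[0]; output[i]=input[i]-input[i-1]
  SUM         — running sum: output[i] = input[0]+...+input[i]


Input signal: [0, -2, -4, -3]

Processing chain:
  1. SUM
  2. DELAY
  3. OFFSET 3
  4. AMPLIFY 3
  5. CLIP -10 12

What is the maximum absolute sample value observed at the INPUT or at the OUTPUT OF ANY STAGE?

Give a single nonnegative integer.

Input: [0, -2, -4, -3] (max |s|=4)
Stage 1 (SUM): sum[0..0]=0, sum[0..1]=-2, sum[0..2]=-6, sum[0..3]=-9 -> [0, -2, -6, -9] (max |s|=9)
Stage 2 (DELAY): [0, 0, -2, -6] = [0, 0, -2, -6] -> [0, 0, -2, -6] (max |s|=6)
Stage 3 (OFFSET 3): 0+3=3, 0+3=3, -2+3=1, -6+3=-3 -> [3, 3, 1, -3] (max |s|=3)
Stage 4 (AMPLIFY 3): 3*3=9, 3*3=9, 1*3=3, -3*3=-9 -> [9, 9, 3, -9] (max |s|=9)
Stage 5 (CLIP -10 12): clip(9,-10,12)=9, clip(9,-10,12)=9, clip(3,-10,12)=3, clip(-9,-10,12)=-9 -> [9, 9, 3, -9] (max |s|=9)
Overall max amplitude: 9

Answer: 9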